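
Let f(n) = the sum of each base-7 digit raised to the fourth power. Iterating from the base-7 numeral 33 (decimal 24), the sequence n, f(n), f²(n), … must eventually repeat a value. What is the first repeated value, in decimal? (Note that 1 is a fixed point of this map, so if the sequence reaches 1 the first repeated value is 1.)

98

24 = (3,3)_7 → 3⁴ + 3⁴ = 81 + 81 = 162
162 = (3,2,1)_7 → 3⁴ + 2⁴ + 1⁴ = 81 + 16 + 1 = 98
98 = (2,0,0)_7 → 2⁴ + 0⁴ + 0⁴ = 16 + 0 + 0 = 16
16 = (2,2)_7 → 2⁴ + 2⁴ = 16 + 16 = 32
32 = (4,4)_7 → 4⁴ + 4⁴ = 256 + 256 = 512
512 = (1,3,3,1)_7 → 1⁴ + 3⁴ + 3⁴ + 1⁴ = 1 + 81 + 81 + 1 = 164
164 = (3,2,3)_7 → 3⁴ + 2⁴ + 3⁴ = 81 + 16 + 81 = 178
178 = (3,4,3)_7 → 3⁴ + 4⁴ + 3⁴ = 81 + 256 + 81 = 418
418 = (1,1,3,5)_7 → 1⁴ + 1⁴ + 3⁴ + 5⁴ = 1 + 1 + 81 + 625 = 708
708 = (2,0,3,1)_7 → 2⁴ + 0⁴ + 3⁴ + 1⁴ = 16 + 0 + 81 + 1 = 98  — 98 already appeared earlier.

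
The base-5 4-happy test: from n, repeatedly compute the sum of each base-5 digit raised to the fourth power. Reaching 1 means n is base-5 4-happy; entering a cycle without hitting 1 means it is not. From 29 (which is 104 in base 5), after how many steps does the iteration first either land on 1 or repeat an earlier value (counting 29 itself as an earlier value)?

29 = (1,0,4)_5 → 1⁴ + 0⁴ + 4⁴ = 1 + 0 + 256 = 257
257 = (2,0,1,2)_5 → 2⁴ + 0⁴ + 1⁴ + 2⁴ = 16 + 0 + 1 + 16 = 33
33 = (1,1,3)_5 → 1⁴ + 1⁴ + 3⁴ = 1 + 1 + 81 = 83
83 = (3,1,3)_5 → 3⁴ + 1⁴ + 3⁴ = 81 + 1 + 81 = 163
163 = (1,1,2,3)_5 → 1⁴ + 1⁴ + 2⁴ + 3⁴ = 1 + 1 + 16 + 81 = 99
99 = (3,4,4)_5 → 3⁴ + 4⁴ + 4⁴ = 81 + 256 + 256 = 593
593 = (4,3,3,3)_5 → 4⁴ + 3⁴ + 3⁴ + 3⁴ = 256 + 81 + 81 + 81 = 499
499 = (3,4,4,4)_5 → 3⁴ + 4⁴ + 4⁴ + 4⁴ = 81 + 256 + 256 + 256 = 849
849 = (1,1,3,4,4)_5 → 1⁴ + 1⁴ + 3⁴ + 4⁴ + 4⁴ = 1 + 1 + 81 + 256 + 256 = 595
595 = (4,3,4,0)_5 → 4⁴ + 3⁴ + 4⁴ + 0⁴ = 256 + 81 + 256 + 0 = 593  — 593 repeats.
That took 10 steps.

10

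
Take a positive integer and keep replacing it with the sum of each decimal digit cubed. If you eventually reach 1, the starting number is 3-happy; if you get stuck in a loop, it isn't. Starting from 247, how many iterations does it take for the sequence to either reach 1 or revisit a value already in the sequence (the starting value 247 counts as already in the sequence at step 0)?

247 → 2³ + 4³ + 7³ = 8 + 64 + 343 = 415
415 → 4³ + 1³ + 5³ = 64 + 1 + 125 = 190
190 → 1³ + 9³ + 0³ = 1 + 729 + 0 = 730
730 → 7³ + 3³ + 0³ = 343 + 27 + 0 = 370
370 → 3³ + 7³ + 0³ = 27 + 343 + 0 = 370  — 370 repeats.
That took 5 steps.

5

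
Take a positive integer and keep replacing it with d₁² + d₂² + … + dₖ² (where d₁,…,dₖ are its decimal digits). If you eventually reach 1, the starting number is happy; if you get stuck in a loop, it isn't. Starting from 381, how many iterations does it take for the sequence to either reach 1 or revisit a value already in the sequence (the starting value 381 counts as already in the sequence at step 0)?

12

381 → 74
74 → 65
65 → 61
61 → 37
37 → 58
58 → 89
89 → 145
145 → 42
42 → 20
20 → 4
4 → 16
16 → 37  — 37 repeats.
That took 12 steps.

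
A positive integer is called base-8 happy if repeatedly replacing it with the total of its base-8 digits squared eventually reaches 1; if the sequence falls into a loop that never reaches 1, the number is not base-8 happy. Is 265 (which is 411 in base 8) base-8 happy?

265 = (4,1,1)_8 → 18
18 = (2,2)_8 → 8
8 = (1,0)_8 → 1  — reached 1.

base-8 happy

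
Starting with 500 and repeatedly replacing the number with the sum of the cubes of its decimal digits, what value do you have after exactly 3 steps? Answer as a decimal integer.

92

500 → 5³ + 0³ + 0³ = 125 + 0 + 0 = 125
125 → 1³ + 2³ + 5³ = 1 + 8 + 125 = 134
134 → 1³ + 3³ + 4³ = 1 + 27 + 64 = 92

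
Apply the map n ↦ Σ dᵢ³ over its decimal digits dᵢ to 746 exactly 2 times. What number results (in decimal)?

746 → 7³ + 4³ + 6³ = 343 + 64 + 216 = 623
623 → 6³ + 2³ + 3³ = 216 + 8 + 27 = 251

251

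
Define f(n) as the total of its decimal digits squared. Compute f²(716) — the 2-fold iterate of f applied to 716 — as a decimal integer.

100

716 → 7² + 1² + 6² = 86
86 → 8² + 6² = 100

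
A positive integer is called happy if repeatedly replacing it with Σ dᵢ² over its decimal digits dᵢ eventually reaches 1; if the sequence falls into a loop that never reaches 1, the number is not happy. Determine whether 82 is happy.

happy

82 → 8² + 2² = 64 + 4 = 68
68 → 6² + 8² = 36 + 64 = 100
100 → 1² + 0² + 0² = 1 + 0 + 0 = 1  — reached 1.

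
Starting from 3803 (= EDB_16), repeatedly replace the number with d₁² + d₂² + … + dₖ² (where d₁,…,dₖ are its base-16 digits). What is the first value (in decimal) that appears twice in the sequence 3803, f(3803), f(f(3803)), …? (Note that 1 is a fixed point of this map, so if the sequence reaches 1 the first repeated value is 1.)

3803 = (14,13,11)_16 → 14² + 13² + 11² = 486
486 = (1,14,6)_16 → 1² + 14² + 6² = 233
233 = (14,9)_16 → 14² + 9² = 277
277 = (1,1,5)_16 → 1² + 1² + 5² = 27
27 = (1,11)_16 → 1² + 11² = 122
122 = (7,10)_16 → 7² + 10² = 149
149 = (9,5)_16 → 9² + 5² = 106
106 = (6,10)_16 → 6² + 10² = 136
136 = (8,8)_16 → 8² + 8² = 128
128 = (8,0)_16 → 8² + 0² = 64
64 = (4,0)_16 → 4² + 0² = 16
16 = (1,0)_16 → 1² + 0² = 1  — reached the fixed point 1.
1 → 1, so 1 is the first repeated value.

1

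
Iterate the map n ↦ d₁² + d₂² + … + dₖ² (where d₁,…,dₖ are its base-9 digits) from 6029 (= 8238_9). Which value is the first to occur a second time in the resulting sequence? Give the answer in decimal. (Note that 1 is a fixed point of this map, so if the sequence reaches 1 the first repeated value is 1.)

6029 = (8,2,3,8)_9 → 8² + 2² + 3² + 8² = 64 + 4 + 9 + 64 = 141
141 = (1,6,6)_9 → 1² + 6² + 6² = 1 + 36 + 36 = 73
73 = (8,1)_9 → 8² + 1² = 64 + 1 = 65
65 = (7,2)_9 → 7² + 2² = 49 + 4 = 53
53 = (5,8)_9 → 5² + 8² = 25 + 64 = 89
89 = (1,0,8)_9 → 1² + 0² + 8² = 1 + 0 + 64 = 65  — 65 already appeared earlier.

65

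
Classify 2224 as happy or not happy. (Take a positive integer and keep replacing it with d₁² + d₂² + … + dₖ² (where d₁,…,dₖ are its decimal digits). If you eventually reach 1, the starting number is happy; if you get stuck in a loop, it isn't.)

happy

2224 → 28
28 → 68
68 → 100
100 → 1  — reached 1.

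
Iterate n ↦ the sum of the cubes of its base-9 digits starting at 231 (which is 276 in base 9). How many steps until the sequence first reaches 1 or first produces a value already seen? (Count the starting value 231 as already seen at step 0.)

231 = (2,7,6)_9 → 2³ + 7³ + 6³ = 567
567 = (7,0,0)_9 → 7³ + 0³ + 0³ = 343
343 = (4,2,1)_9 → 4³ + 2³ + 1³ = 73
73 = (8,1)_9 → 8³ + 1³ = 513
513 = (6,3,0)_9 → 6³ + 3³ + 0³ = 243
243 = (3,0,0)_9 → 3³ + 0³ + 0³ = 27
27 = (3,0)_9 → 3³ + 0³ = 27  — 27 repeats.
That took 7 steps.

7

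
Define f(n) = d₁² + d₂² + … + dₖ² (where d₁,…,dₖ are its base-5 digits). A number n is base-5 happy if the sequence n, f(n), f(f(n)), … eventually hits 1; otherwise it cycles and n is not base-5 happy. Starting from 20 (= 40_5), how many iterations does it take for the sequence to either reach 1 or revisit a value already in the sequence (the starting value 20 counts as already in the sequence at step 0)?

4

20 = (4,0)_5 → 4² + 0² = 16
16 = (3,1)_5 → 3² + 1² = 10
10 = (2,0)_5 → 2² + 0² = 4
4 = (4)_5 → 4² = 16  — 16 repeats.
That took 4 steps.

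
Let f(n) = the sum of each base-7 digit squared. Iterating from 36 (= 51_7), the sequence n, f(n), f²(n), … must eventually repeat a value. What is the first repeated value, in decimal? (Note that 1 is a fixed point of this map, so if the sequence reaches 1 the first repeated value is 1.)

36 = (5,1)_7 → 5² + 1² = 25 + 1 = 26
26 = (3,5)_7 → 3² + 5² = 9 + 25 = 34
34 = (4,6)_7 → 4² + 6² = 16 + 36 = 52
52 = (1,0,3)_7 → 1² + 0² + 3² = 1 + 0 + 9 = 10
10 = (1,3)_7 → 1² + 3² = 1 + 9 = 10  — 10 already appeared earlier.

10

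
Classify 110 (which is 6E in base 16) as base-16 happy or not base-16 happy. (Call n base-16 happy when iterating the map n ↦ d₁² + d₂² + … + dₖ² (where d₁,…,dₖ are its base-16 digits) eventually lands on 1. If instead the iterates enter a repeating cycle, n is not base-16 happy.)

base-16 happy

110 = (6,14)_16 → 6² + 14² = 232
232 = (14,8)_16 → 14² + 8² = 260
260 = (1,0,4)_16 → 1² + 0² + 4² = 17
17 = (1,1)_16 → 1² + 1² = 2
2 = (2)_16 → 2² = 4
4 = (4)_16 → 4² = 16
16 = (1,0)_16 → 1² + 0² = 1  — reached 1.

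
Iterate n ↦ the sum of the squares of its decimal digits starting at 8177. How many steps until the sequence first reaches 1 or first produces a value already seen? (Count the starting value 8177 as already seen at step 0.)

8177 → 8² + 1² + 7² + 7² = 64 + 1 + 49 + 49 = 163
163 → 1² + 6² + 3² = 1 + 36 + 9 = 46
46 → 4² + 6² = 16 + 36 = 52
52 → 5² + 2² = 25 + 4 = 29
29 → 2² + 9² = 4 + 81 = 85
85 → 8² + 5² = 64 + 25 = 89
89 → 8² + 9² = 64 + 81 = 145
145 → 1² + 4² + 5² = 1 + 16 + 25 = 42
42 → 4² + 2² = 16 + 4 = 20
20 → 2² + 0² = 4 + 0 = 4
4 → 4² = 16
16 → 1² + 6² = 1 + 36 = 37
37 → 3² + 7² = 9 + 49 = 58
58 → 5² + 8² = 25 + 64 = 89  — 89 repeats.
That took 14 steps.

14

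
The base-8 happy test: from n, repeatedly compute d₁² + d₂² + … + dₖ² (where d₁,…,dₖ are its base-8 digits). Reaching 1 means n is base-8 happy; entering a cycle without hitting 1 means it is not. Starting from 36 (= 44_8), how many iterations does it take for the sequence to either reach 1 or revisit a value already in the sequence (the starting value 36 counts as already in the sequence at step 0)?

4

36 = (4,4)_8 → 4² + 4² = 16 + 16 = 32
32 = (4,0)_8 → 4² + 0² = 16 + 0 = 16
16 = (2,0)_8 → 2² + 0² = 4 + 0 = 4
4 = (4)_8 → 4² = 16  — 16 repeats.
That took 4 steps.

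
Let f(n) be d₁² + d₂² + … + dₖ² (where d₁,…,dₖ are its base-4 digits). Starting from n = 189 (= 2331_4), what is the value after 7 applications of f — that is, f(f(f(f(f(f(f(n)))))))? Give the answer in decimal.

189 = (2,3,3,1)_4 → 2² + 3² + 3² + 1² = 4 + 9 + 9 + 1 = 23
23 = (1,1,3)_4 → 1² + 1² + 3² = 1 + 1 + 9 = 11
11 = (2,3)_4 → 2² + 3² = 4 + 9 = 13
13 = (3,1)_4 → 3² + 1² = 9 + 1 = 10
10 = (2,2)_4 → 2² + 2² = 4 + 4 = 8
8 = (2,0)_4 → 2² + 0² = 4 + 0 = 4
4 = (1,0)_4 → 1² + 0² = 1 + 0 = 1

1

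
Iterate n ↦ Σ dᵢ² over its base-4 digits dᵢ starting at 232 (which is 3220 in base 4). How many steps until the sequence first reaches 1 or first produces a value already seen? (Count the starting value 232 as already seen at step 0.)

232 = (3,2,2,0)_4 → 3² + 2² + 2² + 0² = 17
17 = (1,0,1)_4 → 1² + 0² + 1² = 2
2 = (2)_4 → 2² = 4
4 = (1,0)_4 → 1² + 0² = 1  — reached 1.
That took 4 steps.

4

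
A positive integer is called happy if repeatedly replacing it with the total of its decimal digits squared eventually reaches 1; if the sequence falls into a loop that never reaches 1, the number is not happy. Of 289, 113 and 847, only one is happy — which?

289: 289 → 149 → 98 → 145 → 42 → 20 → 4 → 16 → 37 → 58 → 89 → 145  — repeats 145 (not happy)
113: 113 → 11 → 2 → 4 → 16 → 37 → 58 → 89 → 145 → 42 → 20 → 4  — repeats 4 (not happy)
847: 847 → 129 → 86 → 100 → 1  — reaches 1 (happy)

847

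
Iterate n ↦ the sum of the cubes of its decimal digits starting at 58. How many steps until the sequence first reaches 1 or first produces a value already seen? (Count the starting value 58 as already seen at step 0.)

58 → 5³ + 8³ = 125 + 512 = 637
637 → 6³ + 3³ + 7³ = 216 + 27 + 343 = 586
586 → 5³ + 8³ + 6³ = 125 + 512 + 216 = 853
853 → 8³ + 5³ + 3³ = 512 + 125 + 27 = 664
664 → 6³ + 6³ + 4³ = 216 + 216 + 64 = 496
496 → 4³ + 9³ + 6³ = 64 + 729 + 216 = 1009
1009 → 1³ + 0³ + 0³ + 9³ = 1 + 0 + 0 + 729 = 730
730 → 7³ + 3³ + 0³ = 343 + 27 + 0 = 370
370 → 3³ + 7³ + 0³ = 27 + 343 + 0 = 370  — 370 repeats.
That took 9 steps.

9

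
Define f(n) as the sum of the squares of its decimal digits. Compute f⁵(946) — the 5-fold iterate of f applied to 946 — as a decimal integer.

100

946 → 9² + 4² + 6² = 81 + 16 + 36 = 133
133 → 1² + 3² + 3² = 1 + 9 + 9 = 19
19 → 1² + 9² = 1 + 81 = 82
82 → 8² + 2² = 64 + 4 = 68
68 → 6² + 8² = 36 + 64 = 100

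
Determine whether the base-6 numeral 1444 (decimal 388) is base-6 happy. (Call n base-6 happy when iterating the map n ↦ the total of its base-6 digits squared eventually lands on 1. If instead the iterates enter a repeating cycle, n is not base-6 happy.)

base-6 happy

388 = (1,4,4,4)_6 → 1² + 4² + 4² + 4² = 49
49 = (1,2,1)_6 → 1² + 2² + 1² = 6
6 = (1,0)_6 → 1² + 0² = 1  — reached 1.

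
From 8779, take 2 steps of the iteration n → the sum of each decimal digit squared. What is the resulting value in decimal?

29

8779 → 8² + 7² + 7² + 9² = 64 + 49 + 49 + 81 = 243
243 → 2² + 4² + 3² = 4 + 16 + 9 = 29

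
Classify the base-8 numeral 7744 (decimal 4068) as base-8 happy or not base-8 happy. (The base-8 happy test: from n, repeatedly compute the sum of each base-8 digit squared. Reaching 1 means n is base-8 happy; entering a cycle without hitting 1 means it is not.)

4068 = (7,7,4,4)_8 → 7² + 7² + 4² + 4² = 130
130 = (2,0,2)_8 → 2² + 0² + 2² = 8
8 = (1,0)_8 → 1² + 0² = 1  — reached 1.

base-8 happy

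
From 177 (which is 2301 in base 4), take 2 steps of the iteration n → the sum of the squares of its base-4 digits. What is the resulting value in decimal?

177 = (2,3,0,1)_4 → 2² + 3² + 0² + 1² = 4 + 9 + 0 + 1 = 14
14 = (3,2)_4 → 3² + 2² = 9 + 4 = 13

13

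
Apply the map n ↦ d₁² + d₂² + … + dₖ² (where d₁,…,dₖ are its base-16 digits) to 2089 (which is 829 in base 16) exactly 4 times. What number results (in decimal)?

128

2089 = (8,2,9)_16 → 8² + 2² + 9² = 149
149 = (9,5)_16 → 9² + 5² = 106
106 = (6,10)_16 → 6² + 10² = 136
136 = (8,8)_16 → 8² + 8² = 128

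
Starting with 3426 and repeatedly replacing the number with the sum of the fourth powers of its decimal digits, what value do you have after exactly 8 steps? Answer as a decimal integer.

8208

3426 → 3⁴ + 4⁴ + 2⁴ + 6⁴ = 1649
1649 → 1⁴ + 6⁴ + 4⁴ + 9⁴ = 8114
8114 → 8⁴ + 1⁴ + 1⁴ + 4⁴ = 4354
4354 → 4⁴ + 3⁴ + 5⁴ + 4⁴ = 1218
1218 → 1⁴ + 2⁴ + 1⁴ + 8⁴ = 4114
4114 → 4⁴ + 1⁴ + 1⁴ + 4⁴ = 514
514 → 5⁴ + 1⁴ + 4⁴ = 882
882 → 8⁴ + 8⁴ + 2⁴ = 8208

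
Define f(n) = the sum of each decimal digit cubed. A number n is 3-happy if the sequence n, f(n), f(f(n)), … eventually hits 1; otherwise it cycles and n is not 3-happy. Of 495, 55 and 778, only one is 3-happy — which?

778

495: 495 → 918 → 1242 → 81 → 513 → 153 → 153  — repeats 153 (not 3-happy)
55: 55 → 250 → 133 → 55  — repeats 55 (not 3-happy)
778: 778 → 1198 → 1243 → 100 → 1  — reaches 1 (3-happy)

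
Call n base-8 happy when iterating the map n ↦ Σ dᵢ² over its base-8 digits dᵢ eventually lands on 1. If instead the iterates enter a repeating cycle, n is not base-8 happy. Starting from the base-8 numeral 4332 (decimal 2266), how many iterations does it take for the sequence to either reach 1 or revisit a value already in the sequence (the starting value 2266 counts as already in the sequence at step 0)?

3

2266 = (4,3,3,2)_8 → 38
38 = (4,6)_8 → 52
52 = (6,4)_8 → 52  — 52 repeats.
That took 3 steps.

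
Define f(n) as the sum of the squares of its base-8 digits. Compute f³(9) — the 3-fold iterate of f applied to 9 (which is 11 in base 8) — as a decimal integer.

9 = (1,1)_8 → 2
2 = (2)_8 → 4
4 = (4)_8 → 16

16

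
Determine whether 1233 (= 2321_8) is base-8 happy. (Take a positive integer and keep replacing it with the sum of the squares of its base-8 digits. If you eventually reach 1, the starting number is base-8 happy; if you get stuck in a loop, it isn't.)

1233 = (2,3,2,1)_8 → 2² + 3² + 2² + 1² = 18
18 = (2,2)_8 → 2² + 2² = 8
8 = (1,0)_8 → 1² + 0² = 1  — reached 1.

base-8 happy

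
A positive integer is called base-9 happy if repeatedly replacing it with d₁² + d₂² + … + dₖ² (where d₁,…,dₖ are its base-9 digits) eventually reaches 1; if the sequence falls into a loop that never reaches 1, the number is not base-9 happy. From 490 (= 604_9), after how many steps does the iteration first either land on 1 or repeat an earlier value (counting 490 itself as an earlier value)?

490 = (6,0,4)_9 → 6² + 0² + 4² = 52
52 = (5,7)_9 → 5² + 7² = 74
74 = (8,2)_9 → 8² + 2² = 68
68 = (7,5)_9 → 7² + 5² = 74  — 74 repeats.
That took 4 steps.

4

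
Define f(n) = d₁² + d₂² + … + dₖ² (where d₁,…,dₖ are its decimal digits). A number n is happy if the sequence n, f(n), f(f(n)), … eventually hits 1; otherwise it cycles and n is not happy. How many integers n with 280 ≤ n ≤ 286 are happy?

1

280: 280 → 68 → 100 → 1  — happy
281: 281 → 69 → 117 → 51 → 26 → 40 → 16 → 37 → 58 → 89 → 145 → 42 → 20 → 4 → 16  — not happy
282: 282 → 72 → 53 → 34 → 25 → 29 → 85 → 89 → 145 → 42 → 20 → 4 → 16 → 37 → 58 → 89  — not happy
283: 283 → 77 → 98 → 145 → 42 → 20 → 4 → 16 → 37 → 58 → 89 → 145  — not happy
284: 284 → 84 → 80 → 64 → 52 → 29 → 85 → 89 → 145 → 42 → 20 → 4 → 16 → 37 → 58 → 89  — not happy
285: 285 → 93 → 90 → 81 → 65 → 61 → 37 → 58 → 89 → 145 → 42 → 20 → 4 → 16 → 37  — not happy
286: 286 → 104 → 17 → 50 → 25 → 29 → 85 → 89 → 145 → 42 → 20 → 4 → 16 → 37 → 58 → 89  — not happy
happy: 280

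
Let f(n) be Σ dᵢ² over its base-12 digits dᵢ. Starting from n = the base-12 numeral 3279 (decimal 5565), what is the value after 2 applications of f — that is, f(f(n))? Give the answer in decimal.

5565 = (3,2,7,9)_12 → 3² + 2² + 7² + 9² = 143
143 = (11,11)_12 → 11² + 11² = 242

242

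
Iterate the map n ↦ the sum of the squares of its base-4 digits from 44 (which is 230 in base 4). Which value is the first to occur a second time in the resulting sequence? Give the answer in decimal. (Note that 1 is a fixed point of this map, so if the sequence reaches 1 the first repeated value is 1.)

44 = (2,3,0)_4 → 2² + 3² + 0² = 13
13 = (3,1)_4 → 3² + 1² = 10
10 = (2,2)_4 → 2² + 2² = 8
8 = (2,0)_4 → 2² + 0² = 4
4 = (1,0)_4 → 1² + 0² = 1  — reached the fixed point 1.
1 → 1, so 1 is the first repeated value.

1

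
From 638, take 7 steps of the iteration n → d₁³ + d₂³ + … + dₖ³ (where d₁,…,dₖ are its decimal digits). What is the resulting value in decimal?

737

638 → 755
755 → 593
593 → 881
881 → 1025
1025 → 134
134 → 92
92 → 737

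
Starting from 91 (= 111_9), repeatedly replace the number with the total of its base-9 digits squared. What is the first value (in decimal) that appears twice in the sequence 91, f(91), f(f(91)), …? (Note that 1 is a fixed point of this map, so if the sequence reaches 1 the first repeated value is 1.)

91 = (1,1,1)_9 → 1² + 1² + 1² = 3
3 = (3)_9 → 3² = 9
9 = (1,0)_9 → 1² + 0² = 1  — reached the fixed point 1.
1 → 1, so 1 is the first repeated value.

1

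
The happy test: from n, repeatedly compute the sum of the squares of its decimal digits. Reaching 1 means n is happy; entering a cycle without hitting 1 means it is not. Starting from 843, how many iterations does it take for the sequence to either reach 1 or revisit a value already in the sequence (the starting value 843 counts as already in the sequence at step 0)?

9

843 → 8² + 4² + 3² = 64 + 16 + 9 = 89
89 → 8² + 9² = 64 + 81 = 145
145 → 1² + 4² + 5² = 1 + 16 + 25 = 42
42 → 4² + 2² = 16 + 4 = 20
20 → 2² + 0² = 4 + 0 = 4
4 → 4² = 16
16 → 1² + 6² = 1 + 36 = 37
37 → 3² + 7² = 9 + 49 = 58
58 → 5² + 8² = 25 + 64 = 89  — 89 repeats.
That took 9 steps.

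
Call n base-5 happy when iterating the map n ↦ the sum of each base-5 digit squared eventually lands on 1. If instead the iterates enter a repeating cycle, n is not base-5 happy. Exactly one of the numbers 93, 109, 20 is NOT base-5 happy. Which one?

93: 93 → 27 → 5 → 1  — reaches 1 (base-5 happy)
109: 109 → 33 → 11 → 5 → 1  — reaches 1 (base-5 happy)
20: 20 → 16 → 10 → 4 → 16  — repeats 16 (not base-5 happy)

20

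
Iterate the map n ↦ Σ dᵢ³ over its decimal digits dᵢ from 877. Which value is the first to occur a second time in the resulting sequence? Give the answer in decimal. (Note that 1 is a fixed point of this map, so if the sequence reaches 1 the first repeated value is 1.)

877 → 1198
1198 → 1243
1243 → 100
100 → 1  — reached the fixed point 1.
1 → 1, so 1 is the first repeated value.

1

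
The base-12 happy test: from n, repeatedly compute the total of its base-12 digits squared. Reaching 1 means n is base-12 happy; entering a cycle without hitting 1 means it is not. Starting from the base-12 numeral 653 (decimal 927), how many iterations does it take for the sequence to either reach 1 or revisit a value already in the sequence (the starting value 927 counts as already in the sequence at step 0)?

3

927 = (6,5,3)_12 → 6² + 5² + 3² = 36 + 25 + 9 = 70
70 = (5,10)_12 → 5² + 10² = 25 + 100 = 125
125 = (10,5)_12 → 10² + 5² = 100 + 25 = 125  — 125 repeats.
That took 3 steps.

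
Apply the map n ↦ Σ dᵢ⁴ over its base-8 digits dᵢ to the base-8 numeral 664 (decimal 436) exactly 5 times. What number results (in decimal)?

257

436 = (6,6,4)_8 → 2848
2848 = (5,4,4,0)_8 → 1137
1137 = (2,1,6,1)_8 → 1314
1314 = (2,4,4,2)_8 → 544
544 = (1,0,4,0)_8 → 257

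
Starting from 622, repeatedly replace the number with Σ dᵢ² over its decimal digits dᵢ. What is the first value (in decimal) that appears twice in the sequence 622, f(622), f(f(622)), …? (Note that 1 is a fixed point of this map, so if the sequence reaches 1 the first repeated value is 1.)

622 → 44
44 → 32
32 → 13
13 → 10
10 → 1  — reached the fixed point 1.
1 → 1, so 1 is the first repeated value.

1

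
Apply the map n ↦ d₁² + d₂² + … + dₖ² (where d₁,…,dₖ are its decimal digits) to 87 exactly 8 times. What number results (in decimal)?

87 → 8² + 7² = 113
113 → 1² + 1² + 3² = 11
11 → 1² + 1² = 2
2 → 2² = 4
4 → 4² = 16
16 → 1² + 6² = 37
37 → 3² + 7² = 58
58 → 5² + 8² = 89

89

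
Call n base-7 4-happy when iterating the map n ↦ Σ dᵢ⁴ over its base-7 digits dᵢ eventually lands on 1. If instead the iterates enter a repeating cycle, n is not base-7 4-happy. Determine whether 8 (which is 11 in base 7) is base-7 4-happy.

not base-7 4-happy

8 = (1,1)_7 → 2
2 = (2)_7 → 16
16 = (2,2)_7 → 32
32 = (4,4)_7 → 512
512 = (1,3,3,1)_7 → 164
164 = (3,2,3)_7 → 178
178 = (3,4,3)_7 → 418
418 = (1,1,3,5)_7 → 708
708 = (2,0,3,1)_7 → 98
98 = (2,0,0)_7 → 16  — 16 already seen; the sequence cycles without reaching 1.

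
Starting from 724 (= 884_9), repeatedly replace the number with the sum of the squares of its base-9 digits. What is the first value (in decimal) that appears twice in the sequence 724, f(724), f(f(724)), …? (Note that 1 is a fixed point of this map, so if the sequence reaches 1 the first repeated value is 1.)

50

724 = (8,8,4)_9 → 144
144 = (1,7,0)_9 → 50
50 = (5,5)_9 → 50  — 50 already appeared earlier.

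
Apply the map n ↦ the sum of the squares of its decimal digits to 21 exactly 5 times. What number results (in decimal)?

89

21 → 5
5 → 25
25 → 29
29 → 85
85 → 89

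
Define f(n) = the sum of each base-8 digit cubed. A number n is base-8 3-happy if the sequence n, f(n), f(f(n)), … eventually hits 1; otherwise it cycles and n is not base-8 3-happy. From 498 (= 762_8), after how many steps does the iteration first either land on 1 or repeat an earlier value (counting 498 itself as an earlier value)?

498 = (7,6,2)_8 → 7³ + 6³ + 2³ = 343 + 216 + 8 = 567
567 = (1,0,6,7)_8 → 1³ + 0³ + 6³ + 7³ = 1 + 0 + 216 + 343 = 560
560 = (1,0,6,0)_8 → 1³ + 0³ + 6³ + 0³ = 1 + 0 + 216 + 0 = 217
217 = (3,3,1)_8 → 3³ + 3³ + 1³ = 27 + 27 + 1 = 55
55 = (6,7)_8 → 6³ + 7³ = 216 + 343 = 559
559 = (1,0,5,7)_8 → 1³ + 0³ + 5³ + 7³ = 1 + 0 + 125 + 343 = 469
469 = (7,2,5)_8 → 7³ + 2³ + 5³ = 343 + 8 + 125 = 476
476 = (7,3,4)_8 → 7³ + 3³ + 4³ = 343 + 27 + 64 = 434
434 = (6,6,2)_8 → 6³ + 6³ + 2³ = 216 + 216 + 8 = 440
440 = (6,7,0)_8 → 6³ + 7³ + 0³ = 216 + 343 + 0 = 559  — 559 repeats.
That took 10 steps.

10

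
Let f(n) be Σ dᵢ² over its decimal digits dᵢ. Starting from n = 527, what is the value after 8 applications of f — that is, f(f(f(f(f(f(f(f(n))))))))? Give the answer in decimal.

527 → 78
78 → 113
113 → 11
11 → 2
2 → 4
4 → 16
16 → 37
37 → 58

58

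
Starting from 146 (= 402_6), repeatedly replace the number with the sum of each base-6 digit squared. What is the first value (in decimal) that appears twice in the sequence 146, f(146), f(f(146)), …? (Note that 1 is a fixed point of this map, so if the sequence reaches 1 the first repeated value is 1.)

20

146 = (4,0,2)_6 → 4² + 0² + 2² = 16 + 0 + 4 = 20
20 = (3,2)_6 → 3² + 2² = 9 + 4 = 13
13 = (2,1)_6 → 2² + 1² = 4 + 1 = 5
5 = (5)_6 → 5² = 25
25 = (4,1)_6 → 4² + 1² = 16 + 1 = 17
17 = (2,5)_6 → 2² + 5² = 4 + 25 = 29
29 = (4,5)_6 → 4² + 5² = 16 + 25 = 41
41 = (1,0,5)_6 → 1² + 0² + 5² = 1 + 0 + 25 = 26
26 = (4,2)_6 → 4² + 2² = 16 + 4 = 20  — 20 already appeared earlier.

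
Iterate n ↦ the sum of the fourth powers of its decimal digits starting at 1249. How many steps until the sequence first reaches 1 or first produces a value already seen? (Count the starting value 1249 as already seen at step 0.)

12

1249 → 1⁴ + 2⁴ + 4⁴ + 9⁴ = 6834
6834 → 6⁴ + 8⁴ + 3⁴ + 4⁴ = 5729
5729 → 5⁴ + 7⁴ + 2⁴ + 9⁴ = 9603
9603 → 9⁴ + 6⁴ + 0⁴ + 3⁴ = 7938
7938 → 7⁴ + 9⁴ + 3⁴ + 8⁴ = 13139
13139 → 1⁴ + 3⁴ + 1⁴ + 3⁴ + 9⁴ = 6725
6725 → 6⁴ + 7⁴ + 2⁴ + 5⁴ = 4338
4338 → 4⁴ + 3⁴ + 3⁴ + 8⁴ = 4514
4514 → 4⁴ + 5⁴ + 1⁴ + 4⁴ = 1138
1138 → 1⁴ + 1⁴ + 3⁴ + 8⁴ = 4179
4179 → 4⁴ + 1⁴ + 7⁴ + 9⁴ = 9219
9219 → 9⁴ + 2⁴ + 1⁴ + 9⁴ = 13139  — 13139 repeats.
That took 12 steps.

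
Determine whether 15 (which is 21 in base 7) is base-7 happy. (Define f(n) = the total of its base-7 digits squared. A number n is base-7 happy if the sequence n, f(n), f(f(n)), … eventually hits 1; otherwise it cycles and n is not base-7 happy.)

not base-7 happy

15 = (2,1)_7 → 2² + 1² = 4 + 1 = 5
5 = (5)_7 → 5² = 25
25 = (3,4)_7 → 3² + 4² = 9 + 16 = 25  — 25 already seen; the sequence cycles without reaching 1.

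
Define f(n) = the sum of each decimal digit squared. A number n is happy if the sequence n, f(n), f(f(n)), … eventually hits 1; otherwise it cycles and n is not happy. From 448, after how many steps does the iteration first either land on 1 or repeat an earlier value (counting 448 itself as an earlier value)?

448 → 4² + 4² + 8² = 96
96 → 9² + 6² = 117
117 → 1² + 1² + 7² = 51
51 → 5² + 1² = 26
26 → 2² + 6² = 40
40 → 4² + 0² = 16
16 → 1² + 6² = 37
37 → 3² + 7² = 58
58 → 5² + 8² = 89
89 → 8² + 9² = 145
145 → 1² + 4² + 5² = 42
42 → 4² + 2² = 20
20 → 2² + 0² = 4
4 → 4² = 16  — 16 repeats.
That took 14 steps.

14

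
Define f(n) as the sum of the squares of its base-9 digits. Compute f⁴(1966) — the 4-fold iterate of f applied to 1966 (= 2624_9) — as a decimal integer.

1966 = (2,6,2,4)_9 → 2² + 6² + 2² + 4² = 60
60 = (6,6)_9 → 6² + 6² = 72
72 = (8,0)_9 → 8² + 0² = 64
64 = (7,1)_9 → 7² + 1² = 50

50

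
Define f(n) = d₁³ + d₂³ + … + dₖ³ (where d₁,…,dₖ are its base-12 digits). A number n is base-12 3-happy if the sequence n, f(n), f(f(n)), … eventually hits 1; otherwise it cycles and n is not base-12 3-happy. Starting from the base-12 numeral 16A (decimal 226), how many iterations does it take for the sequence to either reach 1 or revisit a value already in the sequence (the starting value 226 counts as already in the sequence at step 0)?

10

226 = (1,6,10)_12 → 1³ + 6³ + 10³ = 1 + 216 + 1000 = 1217
1217 = (8,5,5)_12 → 8³ + 5³ + 5³ = 512 + 125 + 125 = 762
762 = (5,3,6)_12 → 5³ + 3³ + 6³ = 125 + 27 + 216 = 368
368 = (2,6,8)_12 → 2³ + 6³ + 8³ = 8 + 216 + 512 = 736
736 = (5,1,4)_12 → 5³ + 1³ + 4³ = 125 + 1 + 64 = 190
190 = (1,3,10)_12 → 1³ + 3³ + 10³ = 1 + 27 + 1000 = 1028
1028 = (7,1,8)_12 → 7³ + 1³ + 8³ = 343 + 1 + 512 = 856
856 = (5,11,4)_12 → 5³ + 11³ + 4³ = 125 + 1331 + 64 = 1520
1520 = (10,6,8)_12 → 10³ + 6³ + 8³ = 1000 + 216 + 512 = 1728
1728 = (1,0,0,0)_12 → 1³ + 0³ + 0³ + 0³ = 1 + 0 + 0 + 0 = 1  — reached 1.
That took 10 steps.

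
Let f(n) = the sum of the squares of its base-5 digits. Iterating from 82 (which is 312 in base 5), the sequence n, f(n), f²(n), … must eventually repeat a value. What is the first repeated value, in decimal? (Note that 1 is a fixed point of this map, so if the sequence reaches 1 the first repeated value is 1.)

82 = (3,1,2)_5 → 3² + 1² + 2² = 9 + 1 + 4 = 14
14 = (2,4)_5 → 2² + 4² = 4 + 16 = 20
20 = (4,0)_5 → 4² + 0² = 16 + 0 = 16
16 = (3,1)_5 → 3² + 1² = 9 + 1 = 10
10 = (2,0)_5 → 2² + 0² = 4 + 0 = 4
4 = (4)_5 → 4² = 16  — 16 already appeared earlier.

16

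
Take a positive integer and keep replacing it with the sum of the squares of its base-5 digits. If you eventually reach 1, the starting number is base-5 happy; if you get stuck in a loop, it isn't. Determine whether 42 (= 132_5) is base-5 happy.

not base-5 happy

42 = (1,3,2)_5 → 1² + 3² + 2² = 14
14 = (2,4)_5 → 2² + 4² = 20
20 = (4,0)_5 → 4² + 0² = 16
16 = (3,1)_5 → 3² + 1² = 10
10 = (2,0)_5 → 2² + 0² = 4
4 = (4)_5 → 4² = 16  — 16 already seen; the sequence cycles without reaching 1.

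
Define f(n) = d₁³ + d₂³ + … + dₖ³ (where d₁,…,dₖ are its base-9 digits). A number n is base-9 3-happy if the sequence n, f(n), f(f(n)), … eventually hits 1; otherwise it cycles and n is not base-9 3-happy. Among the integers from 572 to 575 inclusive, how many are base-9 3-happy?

572: 572 → 468 → 468  (repeats 468)
573: 573 → 559 → 729 → 1  (reaches 1)
574: 574 → 686 → 584 → 856 → 128 → 134 → 638 → 1198 → 470 → 476 → 980 → 540 → 432 → 152 → 856  (repeats 856)
575: 575 → 855 → 127 → 127  (repeats 127)
base-9 3-happy: 573

1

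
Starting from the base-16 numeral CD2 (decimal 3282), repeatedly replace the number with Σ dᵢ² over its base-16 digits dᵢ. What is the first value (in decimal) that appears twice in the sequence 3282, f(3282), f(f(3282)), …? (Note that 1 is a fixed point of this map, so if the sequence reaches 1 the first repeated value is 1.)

3282 = (12,13,2)_16 → 12² + 13² + 2² = 317
317 = (1,3,13)_16 → 1² + 3² + 13² = 179
179 = (11,3)_16 → 11² + 3² = 130
130 = (8,2)_16 → 8² + 2² = 68
68 = (4,4)_16 → 4² + 4² = 32
32 = (2,0)_16 → 2² + 0² = 4
4 = (4)_16 → 4² = 16
16 = (1,0)_16 → 1² + 0² = 1  — reached the fixed point 1.
1 → 1, so 1 is the first repeated value.

1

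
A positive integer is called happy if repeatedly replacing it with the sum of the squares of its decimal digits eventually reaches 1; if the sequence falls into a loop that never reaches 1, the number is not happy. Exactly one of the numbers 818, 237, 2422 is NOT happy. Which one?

237

818: 818 → 129 → 86 → 100 → 1  — reaches 1 (happy)
237: 237 → 62 → 40 → 16 → 37 → 58 → 89 → 145 → 42 → 20 → 4 → 16  — repeats 16 (not happy)
2422: 2422 → 28 → 68 → 100 → 1  — reaches 1 (happy)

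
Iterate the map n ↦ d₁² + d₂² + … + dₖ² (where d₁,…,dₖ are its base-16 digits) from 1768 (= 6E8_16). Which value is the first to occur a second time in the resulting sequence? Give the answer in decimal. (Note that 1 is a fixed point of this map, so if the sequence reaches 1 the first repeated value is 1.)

1768 = (6,14,8)_16 → 6² + 14² + 8² = 36 + 196 + 64 = 296
296 = (1,2,8)_16 → 1² + 2² + 8² = 1 + 4 + 64 = 69
69 = (4,5)_16 → 4² + 5² = 16 + 25 = 41
41 = (2,9)_16 → 2² + 9² = 4 + 81 = 85
85 = (5,5)_16 → 5² + 5² = 25 + 25 = 50
50 = (3,2)_16 → 3² + 2² = 9 + 4 = 13
13 = (13)_16 → 13² = 169
169 = (10,9)_16 → 10² + 9² = 100 + 81 = 181
181 = (11,5)_16 → 11² + 5² = 121 + 25 = 146
146 = (9,2)_16 → 9² + 2² = 81 + 4 = 85  — 85 already appeared earlier.

85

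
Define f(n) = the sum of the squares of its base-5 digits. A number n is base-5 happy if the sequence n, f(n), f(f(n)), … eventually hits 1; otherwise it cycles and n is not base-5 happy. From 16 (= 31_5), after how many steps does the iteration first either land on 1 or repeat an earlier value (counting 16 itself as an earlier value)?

16 = (3,1)_5 → 10
10 = (2,0)_5 → 4
4 = (4)_5 → 16  — 16 repeats.
That took 3 steps.

3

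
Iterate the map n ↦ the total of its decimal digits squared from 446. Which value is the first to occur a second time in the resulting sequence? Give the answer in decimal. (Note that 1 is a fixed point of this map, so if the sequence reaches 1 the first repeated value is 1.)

1

446 → 4² + 4² + 6² = 16 + 16 + 36 = 68
68 → 6² + 8² = 36 + 64 = 100
100 → 1² + 0² + 0² = 1 + 0 + 0 = 1  — reached the fixed point 1.
1 → 1, so 1 is the first repeated value.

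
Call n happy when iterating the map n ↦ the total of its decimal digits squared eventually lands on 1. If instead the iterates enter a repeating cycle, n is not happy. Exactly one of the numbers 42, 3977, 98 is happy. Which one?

42: 42 → 20 → 4 → 16 → 37 → 58 → 89 → 145 → 42  — repeats 42 (not happy)
3977: 3977 → 188 → 129 → 86 → 100 → 1  — reaches 1 (happy)
98: 98 → 145 → 42 → 20 → 4 → 16 → 37 → 58 → 89 → 145  — repeats 145 (not happy)

3977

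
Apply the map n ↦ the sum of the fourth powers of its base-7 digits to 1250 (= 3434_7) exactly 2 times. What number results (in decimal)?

1938

1250 = (3,4,3,4)_7 → 674
674 = (1,6,5,2)_7 → 1938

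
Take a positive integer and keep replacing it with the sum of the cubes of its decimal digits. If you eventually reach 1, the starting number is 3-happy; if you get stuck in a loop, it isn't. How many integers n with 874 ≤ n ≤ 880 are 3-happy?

874: 874 → 919 → 1459 → 919  — not 3-happy
875: 875 → 980 → 1241 → 74 → 407 → 407  — not 3-happy
876: 876 → 1071 → 345 → 216 → 225 → 141 → 66 → 432 → 99 → 1458 → 702 → 351 → 153 → 153  — not 3-happy
877: 877 → 1198 → 1243 → 100 → 1  — 3-happy
878: 878 → 1367 → 587 → 980 → 1241 → 74 → 407 → 407  — not 3-happy
879: 879 → 1584 → 702 → 351 → 153 → 153  — not 3-happy
880: 880 → 1024 → 73 → 370 → 370  — not 3-happy
3-happy: 877

1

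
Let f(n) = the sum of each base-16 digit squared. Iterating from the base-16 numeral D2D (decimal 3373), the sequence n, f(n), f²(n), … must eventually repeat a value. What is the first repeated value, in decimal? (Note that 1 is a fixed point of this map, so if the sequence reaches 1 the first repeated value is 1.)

146

3373 = (13,2,13)_16 → 13² + 2² + 13² = 342
342 = (1,5,6)_16 → 1² + 5² + 6² = 62
62 = (3,14)_16 → 3² + 14² = 205
205 = (12,13)_16 → 12² + 13² = 313
313 = (1,3,9)_16 → 1² + 3² + 9² = 91
91 = (5,11)_16 → 5² + 11² = 146
146 = (9,2)_16 → 9² + 2² = 85
85 = (5,5)_16 → 5² + 5² = 50
50 = (3,2)_16 → 3² + 2² = 13
13 = (13)_16 → 13² = 169
169 = (10,9)_16 → 10² + 9² = 181
181 = (11,5)_16 → 11² + 5² = 146  — 146 already appeared earlier.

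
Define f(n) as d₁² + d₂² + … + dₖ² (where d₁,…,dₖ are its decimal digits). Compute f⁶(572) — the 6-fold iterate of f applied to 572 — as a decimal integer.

572 → 5² + 7² + 2² = 25 + 49 + 4 = 78
78 → 7² + 8² = 49 + 64 = 113
113 → 1² + 1² + 3² = 1 + 1 + 9 = 11
11 → 1² + 1² = 1 + 1 = 2
2 → 2² = 4
4 → 4² = 16

16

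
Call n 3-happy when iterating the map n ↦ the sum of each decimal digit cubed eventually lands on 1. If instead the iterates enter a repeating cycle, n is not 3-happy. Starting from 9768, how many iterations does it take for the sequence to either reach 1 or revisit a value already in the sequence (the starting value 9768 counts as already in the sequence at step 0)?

4

9768 → 9³ + 7³ + 6³ + 8³ = 729 + 343 + 216 + 512 = 1800
1800 → 1³ + 8³ + 0³ + 0³ = 1 + 512 + 0 + 0 = 513
513 → 5³ + 1³ + 3³ = 125 + 1 + 27 = 153
153 → 1³ + 5³ + 3³ = 1 + 125 + 27 = 153  — 153 repeats.
That took 4 steps.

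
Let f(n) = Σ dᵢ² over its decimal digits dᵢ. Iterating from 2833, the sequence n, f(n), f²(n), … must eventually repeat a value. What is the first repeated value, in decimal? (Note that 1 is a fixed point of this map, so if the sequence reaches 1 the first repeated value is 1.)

2833 → 2² + 8² + 3² + 3² = 4 + 64 + 9 + 9 = 86
86 → 8² + 6² = 64 + 36 = 100
100 → 1² + 0² + 0² = 1 + 0 + 0 = 1  — reached the fixed point 1.
1 → 1, so 1 is the first repeated value.

1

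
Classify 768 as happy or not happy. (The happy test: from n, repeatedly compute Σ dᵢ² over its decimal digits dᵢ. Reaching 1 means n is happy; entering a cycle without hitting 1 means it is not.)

not happy

768 → 7² + 6² + 8² = 49 + 36 + 64 = 149
149 → 1² + 4² + 9² = 1 + 16 + 81 = 98
98 → 9² + 8² = 81 + 64 = 145
145 → 1² + 4² + 5² = 1 + 16 + 25 = 42
42 → 4² + 2² = 16 + 4 = 20
20 → 2² + 0² = 4 + 0 = 4
4 → 4² = 16
16 → 1² + 6² = 1 + 36 = 37
37 → 3² + 7² = 9 + 49 = 58
58 → 5² + 8² = 25 + 64 = 89
89 → 8² + 9² = 64 + 81 = 145  — 145 already seen; the sequence cycles without reaching 1.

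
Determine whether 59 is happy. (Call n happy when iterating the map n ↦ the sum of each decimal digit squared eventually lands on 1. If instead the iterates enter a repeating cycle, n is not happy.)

59 → 5² + 9² = 106
106 → 1² + 0² + 6² = 37
37 → 3² + 7² = 58
58 → 5² + 8² = 89
89 → 8² + 9² = 145
145 → 1² + 4² + 5² = 42
42 → 4² + 2² = 20
20 → 2² + 0² = 4
4 → 4² = 16
16 → 1² + 6² = 37  — 37 already seen; the sequence cycles without reaching 1.

not happy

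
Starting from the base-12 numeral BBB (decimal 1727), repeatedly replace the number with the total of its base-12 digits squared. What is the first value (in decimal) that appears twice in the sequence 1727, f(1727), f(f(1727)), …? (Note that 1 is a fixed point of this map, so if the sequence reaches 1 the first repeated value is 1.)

1727 = (11,11,11)_12 → 11² + 11² + 11² = 121 + 121 + 121 = 363
363 = (2,6,3)_12 → 2² + 6² + 3² = 4 + 36 + 9 = 49
49 = (4,1)_12 → 4² + 1² = 16 + 1 = 17
17 = (1,5)_12 → 1² + 5² = 1 + 25 = 26
26 = (2,2)_12 → 2² + 2² = 4 + 4 = 8
8 = (8)_12 → 8² = 64
64 = (5,4)_12 → 5² + 4² = 25 + 16 = 41
41 = (3,5)_12 → 3² + 5² = 9 + 25 = 34
34 = (2,10)_12 → 2² + 10² = 4 + 100 = 104
104 = (8,8)_12 → 8² + 8² = 64 + 64 = 128
128 = (10,8)_12 → 10² + 8² = 100 + 64 = 164
164 = (1,1,8)_12 → 1² + 1² + 8² = 1 + 1 + 64 = 66
66 = (5,6)_12 → 5² + 6² = 25 + 36 = 61
61 = (5,1)_12 → 5² + 1² = 25 + 1 = 26  — 26 already appeared earlier.

26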